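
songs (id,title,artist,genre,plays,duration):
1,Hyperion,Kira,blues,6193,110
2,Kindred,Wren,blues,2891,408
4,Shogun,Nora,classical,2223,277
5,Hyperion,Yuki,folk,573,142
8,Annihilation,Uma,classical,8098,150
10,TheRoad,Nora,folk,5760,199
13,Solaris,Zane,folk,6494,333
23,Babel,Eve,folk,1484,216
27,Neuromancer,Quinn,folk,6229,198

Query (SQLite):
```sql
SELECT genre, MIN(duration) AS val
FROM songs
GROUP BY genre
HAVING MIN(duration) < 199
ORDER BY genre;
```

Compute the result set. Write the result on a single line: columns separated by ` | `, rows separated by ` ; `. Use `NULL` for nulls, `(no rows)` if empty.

blues | 110 ; classical | 150 ; folk | 142

Partition songs by genre; compute MIN(duration) within each group.
HAVING: keep groups where MIN(duration) < 199.
  blues: ids {1, 2} → MIN(duration)=110
  classical: ids {4, 8} → MIN(duration)=150
  folk: ids {5, 10, 13, 23, 27} → MIN(duration)=142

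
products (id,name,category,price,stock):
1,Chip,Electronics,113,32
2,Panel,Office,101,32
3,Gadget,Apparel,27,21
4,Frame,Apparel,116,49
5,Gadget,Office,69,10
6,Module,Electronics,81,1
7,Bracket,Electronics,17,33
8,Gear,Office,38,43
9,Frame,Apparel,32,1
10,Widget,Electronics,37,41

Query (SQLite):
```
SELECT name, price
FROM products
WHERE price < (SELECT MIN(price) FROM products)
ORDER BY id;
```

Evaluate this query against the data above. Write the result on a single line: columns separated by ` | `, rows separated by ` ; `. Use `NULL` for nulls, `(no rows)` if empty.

(no rows)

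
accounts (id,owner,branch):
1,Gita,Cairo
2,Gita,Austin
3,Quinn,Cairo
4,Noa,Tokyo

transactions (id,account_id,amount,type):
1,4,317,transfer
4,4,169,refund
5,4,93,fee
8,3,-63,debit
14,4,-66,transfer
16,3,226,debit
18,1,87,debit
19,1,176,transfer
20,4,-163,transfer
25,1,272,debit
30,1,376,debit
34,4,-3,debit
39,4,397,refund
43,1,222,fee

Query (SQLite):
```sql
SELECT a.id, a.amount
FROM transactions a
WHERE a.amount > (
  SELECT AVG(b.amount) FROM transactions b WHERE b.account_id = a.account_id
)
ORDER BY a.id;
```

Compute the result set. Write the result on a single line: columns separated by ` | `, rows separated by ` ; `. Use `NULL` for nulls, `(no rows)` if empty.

For each transactions row a, compute AVG(amount) over rows sharing a.account_id.
Keep row a if a.amount > that per-group AVG.
  account_id=1: AVG(amount) = 226.6
  account_id=3: AVG(amount) = 81.5
  account_id=4: AVG(amount) = 106.285714

1 | 317 ; 4 | 169 ; 16 | 226 ; 25 | 272 ; 30 | 376 ; 39 | 397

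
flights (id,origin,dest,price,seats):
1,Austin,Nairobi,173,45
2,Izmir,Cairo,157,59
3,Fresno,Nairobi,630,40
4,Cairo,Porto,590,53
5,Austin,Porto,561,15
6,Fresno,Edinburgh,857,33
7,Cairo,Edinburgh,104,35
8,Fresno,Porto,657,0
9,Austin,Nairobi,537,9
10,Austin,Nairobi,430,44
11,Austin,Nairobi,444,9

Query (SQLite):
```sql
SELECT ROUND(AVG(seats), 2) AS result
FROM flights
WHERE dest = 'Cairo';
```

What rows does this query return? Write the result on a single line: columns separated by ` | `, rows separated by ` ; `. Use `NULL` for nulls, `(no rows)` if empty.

Rows where dest='Cairo' → seats values: [59].
AVG = 59 / 1 (rounded to 2 dp).

59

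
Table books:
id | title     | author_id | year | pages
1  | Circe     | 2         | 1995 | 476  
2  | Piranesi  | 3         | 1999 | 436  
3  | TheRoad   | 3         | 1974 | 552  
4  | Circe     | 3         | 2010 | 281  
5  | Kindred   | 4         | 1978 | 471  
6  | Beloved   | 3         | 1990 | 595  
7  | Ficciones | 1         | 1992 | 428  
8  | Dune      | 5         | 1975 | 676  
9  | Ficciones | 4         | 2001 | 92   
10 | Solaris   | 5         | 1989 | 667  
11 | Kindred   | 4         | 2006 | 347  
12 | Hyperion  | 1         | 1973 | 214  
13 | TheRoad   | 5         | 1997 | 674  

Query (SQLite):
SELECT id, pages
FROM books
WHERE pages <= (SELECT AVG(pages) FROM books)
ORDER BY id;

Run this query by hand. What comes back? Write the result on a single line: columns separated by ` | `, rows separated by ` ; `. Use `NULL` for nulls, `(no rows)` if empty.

2 | 436 ; 4 | 281 ; 7 | 428 ; 9 | 92 ; 11 | 347 ; 12 | 214

Scalar subquery: AVG(pages) over all books rows = 454.538462 (≈; comparison uses full precision).
Keep rows where pages <= that value.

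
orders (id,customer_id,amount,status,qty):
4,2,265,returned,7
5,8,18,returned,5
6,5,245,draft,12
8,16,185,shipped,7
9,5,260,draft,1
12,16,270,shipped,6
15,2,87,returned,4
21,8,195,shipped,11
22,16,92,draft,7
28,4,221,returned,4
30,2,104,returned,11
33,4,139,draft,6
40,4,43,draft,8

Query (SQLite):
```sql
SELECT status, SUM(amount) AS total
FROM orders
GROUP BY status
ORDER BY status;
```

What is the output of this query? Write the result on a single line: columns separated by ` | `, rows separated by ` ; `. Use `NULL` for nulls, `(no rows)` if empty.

draft | 779 ; returned | 695 ; shipped | 650

Partition orders by status; compute SUM(amount) within each group.
  draft: ids {6, 9, 22, 33, 40} → SUM(amount)=779
  returned: ids {4, 5, 15, 28, 30} → SUM(amount)=695
  shipped: ids {8, 12, 21} → SUM(amount)=650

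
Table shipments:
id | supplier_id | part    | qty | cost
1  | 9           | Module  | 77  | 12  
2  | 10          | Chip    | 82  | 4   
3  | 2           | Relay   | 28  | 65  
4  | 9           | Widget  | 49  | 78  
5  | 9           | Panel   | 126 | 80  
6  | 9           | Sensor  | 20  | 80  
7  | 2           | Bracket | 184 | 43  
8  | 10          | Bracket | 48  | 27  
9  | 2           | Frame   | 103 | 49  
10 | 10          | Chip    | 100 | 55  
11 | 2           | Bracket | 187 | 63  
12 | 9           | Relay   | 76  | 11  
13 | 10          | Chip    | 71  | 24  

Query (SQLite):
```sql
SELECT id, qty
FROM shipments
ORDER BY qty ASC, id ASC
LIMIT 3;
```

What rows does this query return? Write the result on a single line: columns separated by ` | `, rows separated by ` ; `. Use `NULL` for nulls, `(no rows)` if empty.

6 | 20 ; 3 | 28 ; 8 | 48

Sort by qty asc, tiebreak id asc: (20, id=6), (28, id=3), (48, id=8), (49, id=4), (71, id=13), (76, id=12) …. Take first 3.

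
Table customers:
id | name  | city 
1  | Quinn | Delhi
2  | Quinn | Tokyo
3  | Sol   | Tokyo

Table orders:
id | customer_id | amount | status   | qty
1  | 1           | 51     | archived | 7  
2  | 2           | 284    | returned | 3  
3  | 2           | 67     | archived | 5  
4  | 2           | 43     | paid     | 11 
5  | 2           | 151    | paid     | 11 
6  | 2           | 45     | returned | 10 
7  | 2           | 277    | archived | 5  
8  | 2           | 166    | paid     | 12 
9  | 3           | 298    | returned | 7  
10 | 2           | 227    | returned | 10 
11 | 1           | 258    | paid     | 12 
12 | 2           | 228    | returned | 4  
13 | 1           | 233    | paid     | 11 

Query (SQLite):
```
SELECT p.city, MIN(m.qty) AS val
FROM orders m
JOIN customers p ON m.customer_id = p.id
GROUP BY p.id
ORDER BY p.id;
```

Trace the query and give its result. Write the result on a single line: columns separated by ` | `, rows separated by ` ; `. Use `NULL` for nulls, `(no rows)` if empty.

Delhi | 7 ; Tokyo | 3 ; Tokyo | 7

Join each orders row to its customers via customer_id.
Group joined rows by customers.id; compute MIN(m.qty) per group.
  1: ids {1, 11, 13} → MIN(m.qty)=7
  2: ids {2, 3, 4, 5, 6, 7, 8, 10, 12} → MIN(m.qty)=3
  3: ids {9} → MIN(m.qty)=7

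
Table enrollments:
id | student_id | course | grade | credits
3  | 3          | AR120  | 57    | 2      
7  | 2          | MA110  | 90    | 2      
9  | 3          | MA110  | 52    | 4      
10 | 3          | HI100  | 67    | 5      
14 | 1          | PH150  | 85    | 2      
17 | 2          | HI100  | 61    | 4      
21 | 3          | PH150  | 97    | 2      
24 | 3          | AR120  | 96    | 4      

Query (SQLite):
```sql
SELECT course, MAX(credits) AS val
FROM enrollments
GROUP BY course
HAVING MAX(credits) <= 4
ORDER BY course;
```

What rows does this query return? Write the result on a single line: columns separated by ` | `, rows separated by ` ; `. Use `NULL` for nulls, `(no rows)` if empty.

AR120 | 4 ; MA110 | 4 ; PH150 | 2

Partition enrollments by course; compute MAX(credits) within each group.
HAVING: keep groups where MAX(credits) <= 4.
  AR120: ids {3, 24} → MAX(credits)=4
  HI100: ids {10, 17} → MAX(credits)=5
  MA110: ids {7, 9} → MAX(credits)=4
  PH150: ids {14, 21} → MAX(credits)=2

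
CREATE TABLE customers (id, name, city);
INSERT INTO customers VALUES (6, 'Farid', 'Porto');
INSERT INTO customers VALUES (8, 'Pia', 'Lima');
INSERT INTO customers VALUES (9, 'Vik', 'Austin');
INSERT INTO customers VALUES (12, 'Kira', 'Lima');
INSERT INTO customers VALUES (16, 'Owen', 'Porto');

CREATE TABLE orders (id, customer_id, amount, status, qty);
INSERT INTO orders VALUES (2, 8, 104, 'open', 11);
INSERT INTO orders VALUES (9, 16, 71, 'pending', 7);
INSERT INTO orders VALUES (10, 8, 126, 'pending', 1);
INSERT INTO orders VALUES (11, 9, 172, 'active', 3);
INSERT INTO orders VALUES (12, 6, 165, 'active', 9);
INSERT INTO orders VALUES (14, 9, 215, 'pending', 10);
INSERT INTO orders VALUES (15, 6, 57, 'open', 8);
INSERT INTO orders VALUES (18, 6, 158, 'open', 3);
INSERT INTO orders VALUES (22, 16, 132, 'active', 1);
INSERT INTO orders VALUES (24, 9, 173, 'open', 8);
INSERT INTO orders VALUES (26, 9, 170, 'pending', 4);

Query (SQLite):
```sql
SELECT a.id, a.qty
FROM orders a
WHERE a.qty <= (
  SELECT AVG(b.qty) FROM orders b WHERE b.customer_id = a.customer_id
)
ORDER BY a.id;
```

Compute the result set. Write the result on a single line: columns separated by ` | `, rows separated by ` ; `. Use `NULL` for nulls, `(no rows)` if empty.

For each orders row a, compute AVG(qty) over rows sharing a.customer_id.
Keep row a if a.qty <= that per-group AVG.
  customer_id=6: AVG(qty) = 6.666667
  customer_id=8: AVG(qty) = 6.0
  customer_id=9: AVG(qty) = 6.25
  customer_id=16: AVG(qty) = 4.0

10 | 1 ; 11 | 3 ; 18 | 3 ; 22 | 1 ; 26 | 4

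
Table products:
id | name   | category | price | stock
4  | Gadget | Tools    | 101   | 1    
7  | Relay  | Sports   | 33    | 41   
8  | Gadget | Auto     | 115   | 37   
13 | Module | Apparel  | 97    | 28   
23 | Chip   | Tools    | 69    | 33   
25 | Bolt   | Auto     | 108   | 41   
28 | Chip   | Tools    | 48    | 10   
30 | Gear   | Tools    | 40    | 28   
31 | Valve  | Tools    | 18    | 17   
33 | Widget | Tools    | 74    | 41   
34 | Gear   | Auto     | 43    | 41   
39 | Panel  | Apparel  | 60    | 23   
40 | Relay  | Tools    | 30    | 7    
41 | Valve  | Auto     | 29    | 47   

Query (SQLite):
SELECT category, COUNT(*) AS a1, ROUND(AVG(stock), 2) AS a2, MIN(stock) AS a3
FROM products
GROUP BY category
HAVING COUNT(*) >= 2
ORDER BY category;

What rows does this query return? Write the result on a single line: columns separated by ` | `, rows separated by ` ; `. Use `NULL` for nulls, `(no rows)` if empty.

Group products by category.
Per group compute: COUNT(*), ROUND(AVG(stock), 2), MIN(stock).
HAVING: drop groups with fewer than 2 rows.
  Apparel: ids {13, 39} → COUNT(*)=2, ROUND(AVG(stock), 2)=25.5, MIN(stock)=23
  Auto: ids {8, 25, 34, 41} → COUNT(*)=4, ROUND(AVG(stock), 2)=41.5, MIN(stock)=37
  Sports: ids {7} → COUNT(*)=1, ROUND(AVG(stock), 2)=41, MIN(stock)=41
  Tools: ids {4, 23, 28, 30, 31, 33, 40} → COUNT(*)=7, ROUND(AVG(stock), 2)=19.57, MIN(stock)=1

Apparel | 2 | 25.5 | 23 ; Auto | 4 | 41.5 | 37 ; Tools | 7 | 19.57 | 1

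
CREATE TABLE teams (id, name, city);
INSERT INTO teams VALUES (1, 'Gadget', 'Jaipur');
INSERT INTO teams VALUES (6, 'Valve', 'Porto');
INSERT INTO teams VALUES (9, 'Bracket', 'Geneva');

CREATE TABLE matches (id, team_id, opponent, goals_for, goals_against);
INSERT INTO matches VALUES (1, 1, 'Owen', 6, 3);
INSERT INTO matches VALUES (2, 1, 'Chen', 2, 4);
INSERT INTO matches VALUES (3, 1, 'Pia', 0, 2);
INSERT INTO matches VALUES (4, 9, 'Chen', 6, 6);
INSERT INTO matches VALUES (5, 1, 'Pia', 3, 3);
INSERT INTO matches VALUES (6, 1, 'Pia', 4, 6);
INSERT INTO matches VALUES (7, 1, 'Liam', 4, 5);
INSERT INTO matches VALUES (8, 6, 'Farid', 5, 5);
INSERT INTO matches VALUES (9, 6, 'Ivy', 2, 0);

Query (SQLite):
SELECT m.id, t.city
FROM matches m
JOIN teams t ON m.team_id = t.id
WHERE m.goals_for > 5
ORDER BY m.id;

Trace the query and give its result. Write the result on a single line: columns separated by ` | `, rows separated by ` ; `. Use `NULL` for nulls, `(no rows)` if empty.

Each matches row matches the teams row where team_id = teams.id.
Then keep rows with m.goals_for > 5.

1 | Jaipur ; 4 | Geneva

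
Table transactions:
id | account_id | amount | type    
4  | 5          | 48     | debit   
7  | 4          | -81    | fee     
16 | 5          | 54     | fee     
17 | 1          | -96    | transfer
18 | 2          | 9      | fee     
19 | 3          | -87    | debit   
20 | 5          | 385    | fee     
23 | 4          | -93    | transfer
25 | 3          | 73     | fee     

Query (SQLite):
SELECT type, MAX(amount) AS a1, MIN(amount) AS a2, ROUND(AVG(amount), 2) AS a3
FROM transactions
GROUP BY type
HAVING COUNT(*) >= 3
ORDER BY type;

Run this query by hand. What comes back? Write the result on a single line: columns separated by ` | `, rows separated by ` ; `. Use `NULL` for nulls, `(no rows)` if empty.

Group transactions by type.
Per group compute: MAX(amount), MIN(amount), ROUND(AVG(amount), 2).
HAVING: drop groups with fewer than 3 rows.
  debit: ids {4, 19} → MAX(amount)=48, MIN(amount)=-87, ROUND(AVG(amount), 2)=-19.5
  fee: ids {7, 16, 18, 20, 25} → MAX(amount)=385, MIN(amount)=-81, ROUND(AVG(amount), 2)=88
  transfer: ids {17, 23} → MAX(amount)=-93, MIN(amount)=-96, ROUND(AVG(amount), 2)=-94.5

fee | 385 | -81 | 88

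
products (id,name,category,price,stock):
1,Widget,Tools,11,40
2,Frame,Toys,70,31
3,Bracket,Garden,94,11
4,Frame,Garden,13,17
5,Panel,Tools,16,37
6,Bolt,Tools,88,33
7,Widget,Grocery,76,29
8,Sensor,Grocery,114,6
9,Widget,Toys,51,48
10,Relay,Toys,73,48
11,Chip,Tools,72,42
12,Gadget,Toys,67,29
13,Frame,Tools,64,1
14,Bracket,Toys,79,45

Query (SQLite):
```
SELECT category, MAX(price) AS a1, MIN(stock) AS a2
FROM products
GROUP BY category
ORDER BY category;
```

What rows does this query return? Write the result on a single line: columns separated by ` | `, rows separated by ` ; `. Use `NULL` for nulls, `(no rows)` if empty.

Group products by category.
Per group compute: MAX(price), MIN(stock).
  Garden: ids {3, 4} → MAX(price)=94, MIN(stock)=11
  Grocery: ids {7, 8} → MAX(price)=114, MIN(stock)=6
  Tools: ids {1, 5, 6, 11, 13} → MAX(price)=88, MIN(stock)=1
  Toys: ids {2, 9, 10, 12, 14} → MAX(price)=79, MIN(stock)=29

Garden | 94 | 11 ; Grocery | 114 | 6 ; Tools | 88 | 1 ; Toys | 79 | 29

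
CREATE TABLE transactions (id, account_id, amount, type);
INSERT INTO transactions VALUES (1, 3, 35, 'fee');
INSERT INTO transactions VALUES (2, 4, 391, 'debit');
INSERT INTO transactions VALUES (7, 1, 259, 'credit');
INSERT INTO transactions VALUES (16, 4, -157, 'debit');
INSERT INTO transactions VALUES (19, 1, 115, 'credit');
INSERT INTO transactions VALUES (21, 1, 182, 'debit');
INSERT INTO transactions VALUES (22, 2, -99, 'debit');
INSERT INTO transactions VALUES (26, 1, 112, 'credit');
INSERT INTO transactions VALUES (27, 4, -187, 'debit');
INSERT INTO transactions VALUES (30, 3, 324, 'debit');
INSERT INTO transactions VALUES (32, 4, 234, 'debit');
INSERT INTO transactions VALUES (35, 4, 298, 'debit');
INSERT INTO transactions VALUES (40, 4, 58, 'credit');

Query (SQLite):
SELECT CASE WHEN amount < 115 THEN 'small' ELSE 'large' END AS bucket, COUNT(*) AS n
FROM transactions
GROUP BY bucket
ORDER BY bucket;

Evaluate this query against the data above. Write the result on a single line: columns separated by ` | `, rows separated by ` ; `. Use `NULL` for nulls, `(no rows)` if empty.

Bucket rows by amount < 115 → 'small' else 'large'; count each bucket.

large | 7 ; small | 6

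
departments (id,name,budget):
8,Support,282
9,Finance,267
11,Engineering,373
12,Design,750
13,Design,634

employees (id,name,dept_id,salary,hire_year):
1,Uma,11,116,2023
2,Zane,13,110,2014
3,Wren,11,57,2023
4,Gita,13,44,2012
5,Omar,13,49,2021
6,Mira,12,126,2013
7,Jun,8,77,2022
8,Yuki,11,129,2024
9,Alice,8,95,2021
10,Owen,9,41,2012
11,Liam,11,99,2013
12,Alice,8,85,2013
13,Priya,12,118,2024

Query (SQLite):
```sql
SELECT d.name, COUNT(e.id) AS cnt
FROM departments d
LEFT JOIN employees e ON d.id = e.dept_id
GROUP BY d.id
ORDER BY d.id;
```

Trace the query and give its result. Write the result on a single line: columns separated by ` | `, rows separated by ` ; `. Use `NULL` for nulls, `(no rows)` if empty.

Support | 3 ; Finance | 1 ; Engineering | 4 ; Design | 2 ; Design | 3

LEFT JOIN keeps every departments row; unmatched ones get NULL for employees columns.
Group by departments.id and compute COUNT(e.id). COUNT(col) of an all-NULL group is 0.
  8: ids {7, 9, 12} → COUNT(e.id)=3
  9: ids {10} → COUNT(e.id)=1
  11: ids {1, 3, 8, 11} → COUNT(e.id)=4
  12: ids {6, 13} → COUNT(e.id)=2
  13: ids {2, 4, 5} → COUNT(e.id)=3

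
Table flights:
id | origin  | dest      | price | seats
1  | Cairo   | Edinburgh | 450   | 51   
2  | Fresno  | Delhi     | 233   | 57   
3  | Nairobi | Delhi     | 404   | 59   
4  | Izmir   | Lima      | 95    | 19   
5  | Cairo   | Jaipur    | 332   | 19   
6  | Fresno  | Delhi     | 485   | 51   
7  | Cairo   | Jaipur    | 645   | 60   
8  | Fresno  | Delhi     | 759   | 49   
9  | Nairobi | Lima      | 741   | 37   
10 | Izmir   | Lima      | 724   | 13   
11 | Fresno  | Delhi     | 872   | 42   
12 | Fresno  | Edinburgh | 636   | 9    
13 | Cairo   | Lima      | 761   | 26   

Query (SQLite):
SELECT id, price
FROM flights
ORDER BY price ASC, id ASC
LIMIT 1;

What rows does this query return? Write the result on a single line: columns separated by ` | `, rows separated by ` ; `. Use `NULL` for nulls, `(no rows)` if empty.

Sort by price asc, tiebreak id asc: (95, id=4), (233, id=2), (332, id=5), (404, id=3) …. Take first 1.

4 | 95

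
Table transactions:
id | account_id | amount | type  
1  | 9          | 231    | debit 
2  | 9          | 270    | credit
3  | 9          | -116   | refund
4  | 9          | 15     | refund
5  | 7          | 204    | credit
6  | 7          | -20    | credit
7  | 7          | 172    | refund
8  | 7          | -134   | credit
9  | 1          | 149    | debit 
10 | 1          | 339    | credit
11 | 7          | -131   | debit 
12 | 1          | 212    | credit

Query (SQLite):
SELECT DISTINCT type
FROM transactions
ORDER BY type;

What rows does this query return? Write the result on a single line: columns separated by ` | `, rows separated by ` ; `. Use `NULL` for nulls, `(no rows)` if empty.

Collect distinct type values from transactions.

credit ; debit ; refund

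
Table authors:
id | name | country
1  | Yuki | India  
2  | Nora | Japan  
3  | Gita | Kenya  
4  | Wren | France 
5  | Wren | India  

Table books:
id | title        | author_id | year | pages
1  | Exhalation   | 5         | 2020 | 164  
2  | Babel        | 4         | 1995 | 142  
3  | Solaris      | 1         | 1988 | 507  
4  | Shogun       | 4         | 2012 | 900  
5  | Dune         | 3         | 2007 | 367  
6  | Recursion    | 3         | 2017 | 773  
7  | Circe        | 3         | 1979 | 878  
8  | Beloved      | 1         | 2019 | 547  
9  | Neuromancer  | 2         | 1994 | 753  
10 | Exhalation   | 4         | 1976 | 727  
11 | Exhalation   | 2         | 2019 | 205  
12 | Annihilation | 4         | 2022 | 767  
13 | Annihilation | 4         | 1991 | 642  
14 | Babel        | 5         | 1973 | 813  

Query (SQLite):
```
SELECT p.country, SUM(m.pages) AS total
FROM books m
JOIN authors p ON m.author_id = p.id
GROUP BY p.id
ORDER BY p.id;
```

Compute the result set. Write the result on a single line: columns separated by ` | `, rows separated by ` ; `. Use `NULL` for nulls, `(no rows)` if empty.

Join each books row to its authors via author_id.
Group joined rows by authors.id; compute SUM(m.pages) per group.
  1: ids {3, 8} → SUM(m.pages)=1054
  2: ids {9, 11} → SUM(m.pages)=958
  3: ids {5, 6, 7} → SUM(m.pages)=2018
  4: ids {2, 4, 10, 12, 13} → SUM(m.pages)=3178
  5: ids {1, 14} → SUM(m.pages)=977

India | 1054 ; Japan | 958 ; Kenya | 2018 ; France | 3178 ; India | 977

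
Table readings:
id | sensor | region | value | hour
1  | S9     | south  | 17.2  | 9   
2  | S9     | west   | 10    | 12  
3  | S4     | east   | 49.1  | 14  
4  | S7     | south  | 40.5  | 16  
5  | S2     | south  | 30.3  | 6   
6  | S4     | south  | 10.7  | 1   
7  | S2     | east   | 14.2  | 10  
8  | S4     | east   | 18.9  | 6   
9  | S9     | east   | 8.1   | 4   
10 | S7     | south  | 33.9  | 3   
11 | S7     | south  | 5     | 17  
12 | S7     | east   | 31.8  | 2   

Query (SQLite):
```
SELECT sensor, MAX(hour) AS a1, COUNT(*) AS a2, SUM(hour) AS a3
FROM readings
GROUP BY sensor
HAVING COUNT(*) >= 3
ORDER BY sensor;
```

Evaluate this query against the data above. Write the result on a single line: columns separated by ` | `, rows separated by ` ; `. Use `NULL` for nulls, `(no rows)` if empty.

Group readings by sensor.
Per group compute: MAX(hour), COUNT(*), SUM(hour).
HAVING: drop groups with fewer than 3 rows.
  S2: ids {5, 7} → MAX(hour)=10, COUNT(*)=2, SUM(hour)=16
  S4: ids {3, 6, 8} → MAX(hour)=14, COUNT(*)=3, SUM(hour)=21
  S7: ids {4, 10, 11, 12} → MAX(hour)=17, COUNT(*)=4, SUM(hour)=38
  S9: ids {1, 2, 9} → MAX(hour)=12, COUNT(*)=3, SUM(hour)=25

S4 | 14 | 3 | 21 ; S7 | 17 | 4 | 38 ; S9 | 12 | 3 | 25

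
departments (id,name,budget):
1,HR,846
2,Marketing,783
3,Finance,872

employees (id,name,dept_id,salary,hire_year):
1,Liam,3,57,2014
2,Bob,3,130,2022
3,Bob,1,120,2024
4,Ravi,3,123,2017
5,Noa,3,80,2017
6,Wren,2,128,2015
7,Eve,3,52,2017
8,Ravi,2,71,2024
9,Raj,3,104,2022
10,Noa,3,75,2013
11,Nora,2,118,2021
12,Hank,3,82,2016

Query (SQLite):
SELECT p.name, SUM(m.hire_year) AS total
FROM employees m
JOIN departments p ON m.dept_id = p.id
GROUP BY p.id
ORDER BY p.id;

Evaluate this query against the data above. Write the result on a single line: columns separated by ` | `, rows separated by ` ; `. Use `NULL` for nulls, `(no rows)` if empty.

Join each employees row to its departments via dept_id.
Group joined rows by departments.id; compute SUM(m.hire_year) per group.
  1: ids {3} → SUM(m.hire_year)=2024
  2: ids {6, 8, 11} → SUM(m.hire_year)=6060
  3: ids {1, 2, 4, 5, 7, 9, 10, 12} → SUM(m.hire_year)=16138

HR | 2024 ; Marketing | 6060 ; Finance | 16138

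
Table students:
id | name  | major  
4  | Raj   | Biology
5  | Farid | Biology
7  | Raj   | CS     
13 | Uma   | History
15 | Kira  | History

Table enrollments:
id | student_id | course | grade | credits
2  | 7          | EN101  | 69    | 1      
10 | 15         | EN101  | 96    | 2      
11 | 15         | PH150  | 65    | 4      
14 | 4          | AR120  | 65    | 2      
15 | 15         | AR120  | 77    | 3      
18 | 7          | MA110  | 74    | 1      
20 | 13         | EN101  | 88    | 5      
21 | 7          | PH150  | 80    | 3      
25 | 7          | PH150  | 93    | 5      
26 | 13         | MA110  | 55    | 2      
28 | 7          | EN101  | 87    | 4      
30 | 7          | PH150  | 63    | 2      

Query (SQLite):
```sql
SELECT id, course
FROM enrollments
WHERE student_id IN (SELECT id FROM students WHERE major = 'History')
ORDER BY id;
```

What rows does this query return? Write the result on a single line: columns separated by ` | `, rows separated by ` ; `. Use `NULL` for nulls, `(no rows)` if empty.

Inner query: students.id where major = 'History'.
Outer: keep enrollments rows whose student_id is in that set.
Inner query → {13, 15}

10 | EN101 ; 11 | PH150 ; 15 | AR120 ; 20 | EN101 ; 26 | MA110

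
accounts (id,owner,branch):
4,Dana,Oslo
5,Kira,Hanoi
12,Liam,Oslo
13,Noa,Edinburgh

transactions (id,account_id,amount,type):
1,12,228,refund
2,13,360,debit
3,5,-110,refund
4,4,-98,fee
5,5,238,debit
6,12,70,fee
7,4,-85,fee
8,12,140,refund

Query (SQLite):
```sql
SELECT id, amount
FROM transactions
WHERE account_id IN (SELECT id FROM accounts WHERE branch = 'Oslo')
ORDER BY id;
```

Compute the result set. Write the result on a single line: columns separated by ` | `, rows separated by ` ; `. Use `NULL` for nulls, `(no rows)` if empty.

Inner query: accounts.id where branch = 'Oslo'.
Outer: keep transactions rows whose account_id is in that set.
Inner query → {4, 12}

1 | 228 ; 4 | -98 ; 6 | 70 ; 7 | -85 ; 8 | 140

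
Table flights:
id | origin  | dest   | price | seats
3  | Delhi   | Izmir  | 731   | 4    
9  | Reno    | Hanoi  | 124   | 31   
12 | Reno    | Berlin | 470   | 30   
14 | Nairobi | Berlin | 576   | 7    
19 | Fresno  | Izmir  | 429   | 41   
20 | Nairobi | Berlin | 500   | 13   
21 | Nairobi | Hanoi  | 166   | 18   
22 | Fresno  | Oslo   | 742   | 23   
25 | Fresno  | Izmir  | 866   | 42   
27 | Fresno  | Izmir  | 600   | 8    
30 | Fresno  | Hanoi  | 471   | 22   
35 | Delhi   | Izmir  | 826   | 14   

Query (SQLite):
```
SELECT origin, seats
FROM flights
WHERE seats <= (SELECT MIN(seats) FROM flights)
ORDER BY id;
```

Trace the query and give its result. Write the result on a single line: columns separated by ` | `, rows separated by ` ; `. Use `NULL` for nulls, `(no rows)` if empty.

Delhi | 4

Scalar subquery: MIN(seats) over all flights rows = 4.
Keep rows where seats <= that value.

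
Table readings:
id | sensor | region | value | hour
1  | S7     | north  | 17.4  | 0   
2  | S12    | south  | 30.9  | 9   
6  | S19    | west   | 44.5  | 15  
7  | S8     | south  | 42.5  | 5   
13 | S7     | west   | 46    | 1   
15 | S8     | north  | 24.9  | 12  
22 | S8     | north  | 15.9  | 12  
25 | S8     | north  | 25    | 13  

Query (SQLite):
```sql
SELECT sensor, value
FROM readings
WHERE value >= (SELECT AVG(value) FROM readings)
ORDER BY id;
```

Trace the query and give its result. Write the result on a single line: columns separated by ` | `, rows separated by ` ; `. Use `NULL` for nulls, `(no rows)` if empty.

S12 | 30.9 ; S19 | 44.5 ; S8 | 42.5 ; S7 | 46

Scalar subquery: AVG(value) over all readings rows = 30.8875.
Keep rows where value >= that value.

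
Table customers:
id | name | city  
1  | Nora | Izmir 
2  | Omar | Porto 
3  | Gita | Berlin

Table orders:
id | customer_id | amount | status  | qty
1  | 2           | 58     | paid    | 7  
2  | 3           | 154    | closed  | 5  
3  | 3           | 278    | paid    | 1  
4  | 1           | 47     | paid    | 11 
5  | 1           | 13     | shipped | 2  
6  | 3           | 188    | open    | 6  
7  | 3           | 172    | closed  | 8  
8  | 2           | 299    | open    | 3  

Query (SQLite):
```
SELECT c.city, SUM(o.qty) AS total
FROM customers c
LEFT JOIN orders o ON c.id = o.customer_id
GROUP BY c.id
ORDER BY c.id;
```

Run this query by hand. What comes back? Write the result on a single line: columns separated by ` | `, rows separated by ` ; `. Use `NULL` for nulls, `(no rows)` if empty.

Izmir | 13 ; Porto | 10 ; Berlin | 20

LEFT JOIN keeps every customers row; unmatched ones get NULL for orders columns.
Group by customers.id and compute SUM(o.qty). SUM over an all-NULL group is NULL.
  1: ids {4, 5} → SUM(o.qty)=13
  2: ids {1, 8} → SUM(o.qty)=10
  3: ids {2, 3, 6, 7} → SUM(o.qty)=20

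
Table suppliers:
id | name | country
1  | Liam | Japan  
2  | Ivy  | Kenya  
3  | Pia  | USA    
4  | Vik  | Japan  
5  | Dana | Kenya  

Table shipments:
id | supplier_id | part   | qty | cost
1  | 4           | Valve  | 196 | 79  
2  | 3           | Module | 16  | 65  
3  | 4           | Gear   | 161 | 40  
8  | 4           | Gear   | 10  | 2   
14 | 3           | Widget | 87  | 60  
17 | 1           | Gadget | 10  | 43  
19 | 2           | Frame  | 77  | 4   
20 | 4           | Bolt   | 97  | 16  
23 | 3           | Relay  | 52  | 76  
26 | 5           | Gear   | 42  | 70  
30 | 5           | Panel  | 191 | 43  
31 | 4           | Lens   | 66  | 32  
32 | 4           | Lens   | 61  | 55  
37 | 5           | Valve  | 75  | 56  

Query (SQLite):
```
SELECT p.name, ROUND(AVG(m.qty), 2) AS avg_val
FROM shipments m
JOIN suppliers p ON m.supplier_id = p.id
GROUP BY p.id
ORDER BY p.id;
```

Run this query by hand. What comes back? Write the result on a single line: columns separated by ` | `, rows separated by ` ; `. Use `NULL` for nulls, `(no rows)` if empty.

Liam | 10 ; Ivy | 77 ; Pia | 51.67 ; Vik | 98.5 ; Dana | 102.67

Join each shipments row to its suppliers via supplier_id.
Group joined rows by suppliers.id; compute ROUND(AVG(m.qty), 2) per group.
  1: ids {17} → ROUND(AVG(m.qty), 2)=10
  2: ids {19} → ROUND(AVG(m.qty), 2)=77
  3: ids {2, 14, 23} → ROUND(AVG(m.qty), 2)=51.67
  4: ids {1, 3, 8, 20, 31, 32} → ROUND(AVG(m.qty), 2)=98.5
  5: ids {26, 30, 37} → ROUND(AVG(m.qty), 2)=102.67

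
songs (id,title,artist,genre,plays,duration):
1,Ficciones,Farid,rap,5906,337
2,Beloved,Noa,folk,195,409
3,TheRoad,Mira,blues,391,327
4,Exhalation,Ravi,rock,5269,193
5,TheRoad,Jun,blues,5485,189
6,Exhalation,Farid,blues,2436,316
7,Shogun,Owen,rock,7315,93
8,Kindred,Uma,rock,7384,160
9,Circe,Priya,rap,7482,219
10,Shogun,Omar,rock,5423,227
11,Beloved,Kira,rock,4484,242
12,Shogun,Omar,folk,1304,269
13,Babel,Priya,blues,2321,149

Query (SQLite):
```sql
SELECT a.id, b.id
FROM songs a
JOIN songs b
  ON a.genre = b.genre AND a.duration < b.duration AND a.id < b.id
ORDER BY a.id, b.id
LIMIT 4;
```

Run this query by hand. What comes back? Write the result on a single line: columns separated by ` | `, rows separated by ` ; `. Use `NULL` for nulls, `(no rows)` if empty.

4 | 10 ; 4 | 11 ; 5 | 6 ; 7 | 8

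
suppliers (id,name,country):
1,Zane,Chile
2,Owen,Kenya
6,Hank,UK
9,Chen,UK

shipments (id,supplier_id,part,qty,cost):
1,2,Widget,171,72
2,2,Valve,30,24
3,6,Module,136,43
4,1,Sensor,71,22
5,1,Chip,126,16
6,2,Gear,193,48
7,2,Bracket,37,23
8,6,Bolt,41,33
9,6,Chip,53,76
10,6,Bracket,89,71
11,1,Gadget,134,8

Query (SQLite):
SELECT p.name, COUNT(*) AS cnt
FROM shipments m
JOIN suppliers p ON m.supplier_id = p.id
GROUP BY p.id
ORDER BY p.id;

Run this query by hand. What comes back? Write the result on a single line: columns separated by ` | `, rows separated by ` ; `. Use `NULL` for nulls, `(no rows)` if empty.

Zane | 3 ; Owen | 4 ; Hank | 4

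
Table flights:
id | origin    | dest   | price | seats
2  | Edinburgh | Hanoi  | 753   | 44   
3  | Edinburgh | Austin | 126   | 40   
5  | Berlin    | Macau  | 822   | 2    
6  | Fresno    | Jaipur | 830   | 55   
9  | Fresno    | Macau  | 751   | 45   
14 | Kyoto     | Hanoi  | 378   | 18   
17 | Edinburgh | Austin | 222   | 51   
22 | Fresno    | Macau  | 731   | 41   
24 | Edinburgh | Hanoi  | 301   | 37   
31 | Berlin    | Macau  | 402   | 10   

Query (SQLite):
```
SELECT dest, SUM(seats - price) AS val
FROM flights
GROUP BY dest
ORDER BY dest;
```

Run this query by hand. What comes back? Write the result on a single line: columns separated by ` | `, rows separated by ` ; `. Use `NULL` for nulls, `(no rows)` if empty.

For each row compute seats - price.
Group by dest; take SUM of the expression per group.
  Austin: ids {3, 17} → SUM(seats - price)=-257
  Hanoi: ids {2, 14, 24} → SUM(seats - price)=-1333
  Jaipur: ids {6} → SUM(seats - price)=-775
  Macau: ids {5, 9, 22, 31} → SUM(seats - price)=-2608

Austin | -257 ; Hanoi | -1333 ; Jaipur | -775 ; Macau | -2608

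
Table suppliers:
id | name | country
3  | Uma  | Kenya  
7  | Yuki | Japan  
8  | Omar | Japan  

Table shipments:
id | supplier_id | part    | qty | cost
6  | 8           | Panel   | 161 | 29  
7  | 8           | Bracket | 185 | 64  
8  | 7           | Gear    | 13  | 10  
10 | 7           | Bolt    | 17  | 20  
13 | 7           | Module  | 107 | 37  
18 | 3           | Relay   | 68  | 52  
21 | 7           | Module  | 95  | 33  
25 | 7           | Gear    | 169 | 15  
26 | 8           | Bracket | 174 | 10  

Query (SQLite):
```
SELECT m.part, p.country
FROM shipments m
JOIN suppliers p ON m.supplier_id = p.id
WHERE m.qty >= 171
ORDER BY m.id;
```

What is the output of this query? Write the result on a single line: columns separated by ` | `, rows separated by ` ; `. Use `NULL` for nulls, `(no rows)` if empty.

Bracket | Japan ; Bracket | Japan

Each shipments row matches the suppliers row where supplier_id = suppliers.id.
Then keep rows with m.qty >= 171.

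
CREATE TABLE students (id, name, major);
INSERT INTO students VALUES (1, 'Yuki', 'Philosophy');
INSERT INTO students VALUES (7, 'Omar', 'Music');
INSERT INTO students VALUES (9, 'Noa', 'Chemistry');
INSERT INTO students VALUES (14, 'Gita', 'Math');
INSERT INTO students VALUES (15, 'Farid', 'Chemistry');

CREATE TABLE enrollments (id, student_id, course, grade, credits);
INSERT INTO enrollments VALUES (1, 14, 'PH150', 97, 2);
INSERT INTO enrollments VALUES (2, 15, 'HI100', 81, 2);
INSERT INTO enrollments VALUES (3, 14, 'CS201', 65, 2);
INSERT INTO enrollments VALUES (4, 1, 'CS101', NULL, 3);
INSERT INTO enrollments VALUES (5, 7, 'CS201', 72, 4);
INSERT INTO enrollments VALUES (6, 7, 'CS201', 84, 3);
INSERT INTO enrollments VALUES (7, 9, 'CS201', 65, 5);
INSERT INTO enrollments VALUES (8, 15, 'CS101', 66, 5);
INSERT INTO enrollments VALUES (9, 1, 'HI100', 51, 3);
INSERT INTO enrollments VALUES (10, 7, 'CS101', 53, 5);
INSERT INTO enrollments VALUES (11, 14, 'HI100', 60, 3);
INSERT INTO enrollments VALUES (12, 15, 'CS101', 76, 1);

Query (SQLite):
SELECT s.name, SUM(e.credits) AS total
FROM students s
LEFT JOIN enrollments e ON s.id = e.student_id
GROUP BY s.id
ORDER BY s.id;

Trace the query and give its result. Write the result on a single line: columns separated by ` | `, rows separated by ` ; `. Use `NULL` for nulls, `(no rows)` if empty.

LEFT JOIN keeps every students row; unmatched ones get NULL for enrollments columns.
Group by students.id and compute SUM(e.credits). SUM over an all-NULL group is NULL.
  1: ids {4, 9} → SUM(e.credits)=6
  7: ids {5, 6, 10} → SUM(e.credits)=12
  9: ids {7} → SUM(e.credits)=5
  14: ids {1, 3, 11} → SUM(e.credits)=7
  15: ids {2, 8, 12} → SUM(e.credits)=8

Yuki | 6 ; Omar | 12 ; Noa | 5 ; Gita | 7 ; Farid | 8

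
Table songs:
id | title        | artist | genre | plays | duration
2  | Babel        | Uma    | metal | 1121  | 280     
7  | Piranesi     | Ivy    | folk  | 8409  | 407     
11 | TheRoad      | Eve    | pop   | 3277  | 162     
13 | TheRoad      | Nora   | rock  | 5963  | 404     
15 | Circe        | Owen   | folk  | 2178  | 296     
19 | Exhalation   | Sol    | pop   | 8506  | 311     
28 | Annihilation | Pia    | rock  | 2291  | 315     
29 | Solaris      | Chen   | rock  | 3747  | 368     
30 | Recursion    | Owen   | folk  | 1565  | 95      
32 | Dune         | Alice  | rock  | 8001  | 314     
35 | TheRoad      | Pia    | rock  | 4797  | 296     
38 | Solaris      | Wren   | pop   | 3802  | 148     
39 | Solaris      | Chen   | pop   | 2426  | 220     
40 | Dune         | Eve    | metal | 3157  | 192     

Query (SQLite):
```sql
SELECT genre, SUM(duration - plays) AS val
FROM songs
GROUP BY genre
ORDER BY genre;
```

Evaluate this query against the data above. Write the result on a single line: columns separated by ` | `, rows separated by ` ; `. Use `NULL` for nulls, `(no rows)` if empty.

folk | -11354 ; metal | -3806 ; pop | -17170 ; rock | -23102

For each row compute duration - plays.
Group by genre; take SUM of the expression per group.
  folk: ids {7, 15, 30} → SUM(duration - plays)=-11354
  metal: ids {2, 40} → SUM(duration - plays)=-3806
  pop: ids {11, 19, 38, 39} → SUM(duration - plays)=-17170
  rock: ids {13, 28, 29, 32, 35} → SUM(duration - plays)=-23102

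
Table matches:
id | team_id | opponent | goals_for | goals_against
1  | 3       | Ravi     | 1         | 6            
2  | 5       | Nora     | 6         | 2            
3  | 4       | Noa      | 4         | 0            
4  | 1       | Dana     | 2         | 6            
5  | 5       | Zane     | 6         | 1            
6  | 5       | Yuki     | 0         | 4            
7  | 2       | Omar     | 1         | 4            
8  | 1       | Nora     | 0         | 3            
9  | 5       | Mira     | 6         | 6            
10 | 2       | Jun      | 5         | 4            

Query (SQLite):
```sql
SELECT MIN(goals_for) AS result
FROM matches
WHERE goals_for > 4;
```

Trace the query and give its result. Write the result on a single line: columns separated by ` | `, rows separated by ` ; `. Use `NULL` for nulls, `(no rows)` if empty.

Rows where goals_for > 4 → goals_for values: [6, 6, 6, 5].
MIN of non-NULL values = 5.

5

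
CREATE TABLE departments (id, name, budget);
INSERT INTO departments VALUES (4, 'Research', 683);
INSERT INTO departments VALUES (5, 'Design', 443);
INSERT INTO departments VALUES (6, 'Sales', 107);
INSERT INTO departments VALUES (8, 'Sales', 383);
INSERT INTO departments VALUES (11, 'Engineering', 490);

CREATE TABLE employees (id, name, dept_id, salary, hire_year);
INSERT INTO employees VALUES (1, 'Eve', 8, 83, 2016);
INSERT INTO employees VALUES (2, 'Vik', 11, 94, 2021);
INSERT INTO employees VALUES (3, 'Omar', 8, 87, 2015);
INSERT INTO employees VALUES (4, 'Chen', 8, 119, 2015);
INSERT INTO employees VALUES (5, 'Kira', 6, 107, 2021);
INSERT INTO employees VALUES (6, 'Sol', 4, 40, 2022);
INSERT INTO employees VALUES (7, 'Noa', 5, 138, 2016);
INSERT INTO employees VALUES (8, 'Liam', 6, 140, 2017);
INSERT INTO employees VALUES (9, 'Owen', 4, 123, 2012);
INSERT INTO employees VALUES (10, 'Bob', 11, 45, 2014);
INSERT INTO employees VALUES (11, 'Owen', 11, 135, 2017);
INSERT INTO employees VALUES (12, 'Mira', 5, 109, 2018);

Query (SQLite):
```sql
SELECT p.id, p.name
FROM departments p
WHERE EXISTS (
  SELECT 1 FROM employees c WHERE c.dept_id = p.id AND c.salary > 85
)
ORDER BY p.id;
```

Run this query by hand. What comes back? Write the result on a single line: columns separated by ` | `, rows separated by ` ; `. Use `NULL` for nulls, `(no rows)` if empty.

4 | Research ; 5 | Design ; 6 | Sales ; 8 | Sales ; 11 | Engineering

For each departments row, check whether any employees with matching dept_id has salary > 85.
Keep rows where that is true.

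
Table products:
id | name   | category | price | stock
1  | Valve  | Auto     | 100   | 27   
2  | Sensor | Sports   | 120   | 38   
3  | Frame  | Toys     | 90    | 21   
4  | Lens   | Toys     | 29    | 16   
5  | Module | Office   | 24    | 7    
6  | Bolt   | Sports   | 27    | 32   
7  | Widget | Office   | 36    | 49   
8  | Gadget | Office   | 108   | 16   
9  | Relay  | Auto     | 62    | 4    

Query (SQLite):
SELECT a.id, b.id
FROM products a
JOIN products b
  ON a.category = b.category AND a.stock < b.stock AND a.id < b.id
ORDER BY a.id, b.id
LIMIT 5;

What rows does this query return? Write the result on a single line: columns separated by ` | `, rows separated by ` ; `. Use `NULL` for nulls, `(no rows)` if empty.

5 | 7 ; 5 | 8

Pairs (a,b) with same category, a.stock < b.stock, a.id < b.id.
category groups: Auto:{1,9} Office:{5,7,8} Sports:{2,6} Toys:{3,4}
Ordered by (a.id, b.id); first 5.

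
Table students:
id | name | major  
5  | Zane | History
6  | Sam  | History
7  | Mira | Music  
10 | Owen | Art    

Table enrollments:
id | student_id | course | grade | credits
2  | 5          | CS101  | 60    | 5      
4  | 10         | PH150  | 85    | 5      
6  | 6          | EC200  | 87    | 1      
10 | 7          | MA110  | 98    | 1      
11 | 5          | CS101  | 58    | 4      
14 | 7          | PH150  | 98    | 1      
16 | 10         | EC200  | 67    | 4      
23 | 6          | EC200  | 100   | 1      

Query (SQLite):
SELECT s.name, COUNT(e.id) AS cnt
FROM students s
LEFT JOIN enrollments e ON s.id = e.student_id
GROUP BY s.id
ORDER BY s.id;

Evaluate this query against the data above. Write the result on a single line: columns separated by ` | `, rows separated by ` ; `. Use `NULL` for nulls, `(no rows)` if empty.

Zane | 2 ; Sam | 2 ; Mira | 2 ; Owen | 2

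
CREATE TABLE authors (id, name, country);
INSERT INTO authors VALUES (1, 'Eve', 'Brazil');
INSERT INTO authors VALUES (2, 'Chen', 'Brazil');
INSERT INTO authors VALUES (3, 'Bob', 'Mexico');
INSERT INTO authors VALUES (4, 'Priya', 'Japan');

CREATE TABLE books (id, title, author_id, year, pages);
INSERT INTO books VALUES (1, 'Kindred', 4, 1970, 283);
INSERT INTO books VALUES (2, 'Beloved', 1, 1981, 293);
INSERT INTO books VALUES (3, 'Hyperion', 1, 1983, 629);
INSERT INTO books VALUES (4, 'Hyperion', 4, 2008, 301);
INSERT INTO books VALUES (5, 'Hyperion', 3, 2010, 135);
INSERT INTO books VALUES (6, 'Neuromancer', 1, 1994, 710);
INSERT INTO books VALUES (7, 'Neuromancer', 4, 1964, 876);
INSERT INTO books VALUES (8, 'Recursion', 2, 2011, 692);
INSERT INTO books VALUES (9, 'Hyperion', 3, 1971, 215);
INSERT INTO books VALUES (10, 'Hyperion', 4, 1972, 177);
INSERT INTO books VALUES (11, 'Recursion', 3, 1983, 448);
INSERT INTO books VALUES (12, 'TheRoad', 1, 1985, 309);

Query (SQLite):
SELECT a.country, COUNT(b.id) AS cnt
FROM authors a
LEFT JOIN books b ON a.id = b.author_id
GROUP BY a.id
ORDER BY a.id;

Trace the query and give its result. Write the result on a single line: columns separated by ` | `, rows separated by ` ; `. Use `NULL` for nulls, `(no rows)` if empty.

Brazil | 4 ; Brazil | 1 ; Mexico | 3 ; Japan | 4

LEFT JOIN keeps every authors row; unmatched ones get NULL for books columns.
Group by authors.id and compute COUNT(b.id). COUNT(col) of an all-NULL group is 0.
  1: ids {2, 3, 6, 12} → COUNT(b.id)=4
  2: ids {8} → COUNT(b.id)=1
  3: ids {5, 9, 11} → COUNT(b.id)=3
  4: ids {1, 4, 7, 10} → COUNT(b.id)=4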